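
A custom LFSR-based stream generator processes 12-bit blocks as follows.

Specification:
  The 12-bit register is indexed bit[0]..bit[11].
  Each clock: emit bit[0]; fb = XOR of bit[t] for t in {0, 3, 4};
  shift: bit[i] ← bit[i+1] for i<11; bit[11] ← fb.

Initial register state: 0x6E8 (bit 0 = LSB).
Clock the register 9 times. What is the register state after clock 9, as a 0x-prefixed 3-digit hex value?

0xADB

reg_0 = 0x6E8
clock 1: out=0, reg = 0xB74
clock 2: out=0, reg = 0xDBA
clock 3: out=0, reg = 0x6DD
clock 4: out=1, reg = 0xB6E
clock 5: out=0, reg = 0xDB7
clock 6: out=1, reg = 0x6DB
clock 7: out=1, reg = 0xB6D
clock 8: out=1, reg = 0x5B6
clock 9: out=0, reg = 0xADB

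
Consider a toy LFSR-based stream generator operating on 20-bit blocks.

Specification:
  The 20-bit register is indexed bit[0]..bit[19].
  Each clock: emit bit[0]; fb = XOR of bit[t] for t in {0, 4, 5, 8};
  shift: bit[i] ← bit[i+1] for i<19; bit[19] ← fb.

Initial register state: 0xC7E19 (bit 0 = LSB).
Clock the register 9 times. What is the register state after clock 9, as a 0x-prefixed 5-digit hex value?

0x3B63F

reg_0 = 0xC7E19
clock 1: out=1, reg = 0x63F0C
clock 2: out=0, reg = 0xB1F86
clock 3: out=0, reg = 0xD8FC3
clock 4: out=1, reg = 0x6C7E1
clock 5: out=1, reg = 0xB63F0
clock 6: out=0, reg = 0xDB1F8
clock 7: out=0, reg = 0xED8FC
clock 8: out=0, reg = 0x76C7E
clock 9: out=0, reg = 0x3B63F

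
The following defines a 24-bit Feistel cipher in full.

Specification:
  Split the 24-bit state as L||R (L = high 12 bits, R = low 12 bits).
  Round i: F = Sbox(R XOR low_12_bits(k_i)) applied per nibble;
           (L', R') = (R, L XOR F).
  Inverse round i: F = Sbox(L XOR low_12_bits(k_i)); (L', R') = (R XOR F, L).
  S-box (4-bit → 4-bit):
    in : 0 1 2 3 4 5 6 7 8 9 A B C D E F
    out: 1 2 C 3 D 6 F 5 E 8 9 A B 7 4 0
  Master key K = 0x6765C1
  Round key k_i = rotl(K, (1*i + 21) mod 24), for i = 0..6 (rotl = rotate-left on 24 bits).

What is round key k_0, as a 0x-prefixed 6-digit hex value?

0x2CECB8

K = 0x6765C1
k_0 = rotl(K, (1*0+21) mod 24) = rotl(K, 21) = 0x2CECB8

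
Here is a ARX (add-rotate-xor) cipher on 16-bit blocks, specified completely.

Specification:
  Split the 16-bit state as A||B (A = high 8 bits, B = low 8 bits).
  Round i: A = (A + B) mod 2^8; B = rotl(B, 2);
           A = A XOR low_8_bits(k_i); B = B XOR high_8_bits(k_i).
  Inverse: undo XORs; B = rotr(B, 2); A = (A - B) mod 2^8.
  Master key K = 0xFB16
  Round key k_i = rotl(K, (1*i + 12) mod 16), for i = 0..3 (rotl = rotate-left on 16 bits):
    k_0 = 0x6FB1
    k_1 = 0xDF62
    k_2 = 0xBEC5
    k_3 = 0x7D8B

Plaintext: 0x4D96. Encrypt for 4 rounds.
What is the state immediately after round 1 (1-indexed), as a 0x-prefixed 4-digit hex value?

s_0 = plaintext = 0x4D96
s_1 = Round(s_0, k_0) = 0x5235
s_2 = Round(s_1, k_1) = 0xE50B
s_3 = Round(s_2, k_2) = 0x3592
s_4 = Round(s_3, k_3) = 0x4C37

0x5235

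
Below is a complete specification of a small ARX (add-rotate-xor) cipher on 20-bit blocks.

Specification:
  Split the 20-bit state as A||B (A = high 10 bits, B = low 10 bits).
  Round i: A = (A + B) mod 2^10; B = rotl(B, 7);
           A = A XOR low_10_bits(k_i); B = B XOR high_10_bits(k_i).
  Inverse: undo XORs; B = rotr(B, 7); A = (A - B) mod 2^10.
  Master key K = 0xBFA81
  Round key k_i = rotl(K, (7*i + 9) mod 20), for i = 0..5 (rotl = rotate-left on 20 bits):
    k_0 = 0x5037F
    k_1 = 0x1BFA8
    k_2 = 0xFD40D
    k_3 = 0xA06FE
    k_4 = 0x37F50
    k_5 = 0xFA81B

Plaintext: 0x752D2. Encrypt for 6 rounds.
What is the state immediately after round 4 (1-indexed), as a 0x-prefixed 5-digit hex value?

s_0 = plaintext = 0x752D2
s_1 = Round(s_0, k_0) = 0xF641A
s_2 = Round(s_1, k_1) = 0x16D6C
s_3 = Round(s_2, k_2) = 0x729D8
s_4 = Round(s_3, k_3) = 0x572BA
s_5 = Round(s_4, k_4) = 0xD1988
s_6 = Round(s_5, k_5) = 0x357DB

0x572BA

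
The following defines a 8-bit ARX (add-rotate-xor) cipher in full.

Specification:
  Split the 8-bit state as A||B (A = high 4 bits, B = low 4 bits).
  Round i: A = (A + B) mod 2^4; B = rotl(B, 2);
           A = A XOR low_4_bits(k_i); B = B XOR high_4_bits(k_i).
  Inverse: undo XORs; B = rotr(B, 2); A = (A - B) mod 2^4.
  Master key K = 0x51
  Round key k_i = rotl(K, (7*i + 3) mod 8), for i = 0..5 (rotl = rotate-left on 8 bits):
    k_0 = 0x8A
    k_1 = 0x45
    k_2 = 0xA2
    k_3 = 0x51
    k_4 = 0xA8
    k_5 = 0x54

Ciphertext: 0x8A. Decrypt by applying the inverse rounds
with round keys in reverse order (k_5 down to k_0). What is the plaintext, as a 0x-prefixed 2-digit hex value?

0xFC

s_0 = ciphertext = 0x8A
s_1 = InvRound(s_0, k_5) = 0xDF
s_2 = InvRound(s_1, k_4) = 0x05
s_3 = InvRound(s_2, k_3) = 0x10
s_4 = InvRound(s_3, k_2) = 0x9A
s_5 = InvRound(s_4, k_1) = 0x1B
s_6 = InvRound(s_5, k_0) = 0xFC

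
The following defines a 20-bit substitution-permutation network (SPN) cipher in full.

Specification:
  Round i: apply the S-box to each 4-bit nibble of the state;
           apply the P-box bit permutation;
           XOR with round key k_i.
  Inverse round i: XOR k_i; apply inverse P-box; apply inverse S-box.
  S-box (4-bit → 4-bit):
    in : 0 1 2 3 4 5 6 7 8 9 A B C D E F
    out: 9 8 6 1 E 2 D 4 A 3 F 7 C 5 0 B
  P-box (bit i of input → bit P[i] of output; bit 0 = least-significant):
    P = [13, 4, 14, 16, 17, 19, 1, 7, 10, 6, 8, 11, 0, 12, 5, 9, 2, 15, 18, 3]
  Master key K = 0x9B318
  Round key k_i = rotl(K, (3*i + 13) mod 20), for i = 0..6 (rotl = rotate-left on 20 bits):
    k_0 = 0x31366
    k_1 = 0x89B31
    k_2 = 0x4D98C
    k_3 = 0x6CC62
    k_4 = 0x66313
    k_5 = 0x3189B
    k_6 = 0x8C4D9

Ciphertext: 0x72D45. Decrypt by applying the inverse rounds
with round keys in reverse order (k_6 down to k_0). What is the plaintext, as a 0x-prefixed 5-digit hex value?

s_0 = ciphertext = 0x72D45
s_1 = InvRound(s_0, k_6) = 0xAECFA
s_2 = InvRound(s_1, k_5) = 0x5B956
s_3 = InvRound(s_2, k_4) = 0x9F83C
s_4 = InvRound(s_3, k_3) = 0x659BF
s_5 = InvRound(s_4, k_2) = 0x5DED5
s_6 = InvRound(s_5, k_1) = 0xD7B8C
s_7 = InvRound(s_6, k_0) = 0xC78AD

0xC78AD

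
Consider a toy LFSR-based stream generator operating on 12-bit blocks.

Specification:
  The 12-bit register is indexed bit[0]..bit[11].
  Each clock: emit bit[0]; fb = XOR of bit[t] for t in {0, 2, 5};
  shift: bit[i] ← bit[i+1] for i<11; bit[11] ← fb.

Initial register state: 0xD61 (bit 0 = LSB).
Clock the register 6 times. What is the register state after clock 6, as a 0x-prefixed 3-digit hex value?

reg_0 = 0xD61
clock 1: out=1, reg = 0x6B0
clock 2: out=0, reg = 0xB58
clock 3: out=0, reg = 0x5AC
clock 4: out=0, reg = 0x2D6
clock 5: out=0, reg = 0x96B
clock 6: out=1, reg = 0x4B5

0x4B5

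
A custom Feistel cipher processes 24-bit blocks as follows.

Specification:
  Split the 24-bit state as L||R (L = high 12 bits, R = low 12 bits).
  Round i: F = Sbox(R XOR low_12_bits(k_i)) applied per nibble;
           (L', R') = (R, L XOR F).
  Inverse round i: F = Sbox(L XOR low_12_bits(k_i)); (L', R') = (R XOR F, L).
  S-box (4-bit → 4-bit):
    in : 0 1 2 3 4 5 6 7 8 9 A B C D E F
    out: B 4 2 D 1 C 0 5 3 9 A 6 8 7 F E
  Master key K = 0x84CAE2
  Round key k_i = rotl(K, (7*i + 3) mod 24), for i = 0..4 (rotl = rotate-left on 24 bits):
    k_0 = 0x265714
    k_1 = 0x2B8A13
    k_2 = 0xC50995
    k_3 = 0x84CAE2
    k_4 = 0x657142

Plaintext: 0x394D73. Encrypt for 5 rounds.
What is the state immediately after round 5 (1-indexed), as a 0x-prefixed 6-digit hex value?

0xAF3684

s_0 = plaintext = 0x394D73
s_1 = Round(s_0, k_0) = 0xD73991
s_2 = Round(s_1, k_1) = 0x991041
s_3 = Round(s_2, k_2) = 0x0410E0
s_4 = Round(s_3, k_3) = 0x0E0AF3
s_5 = Round(s_4, k_4) = 0xAF3684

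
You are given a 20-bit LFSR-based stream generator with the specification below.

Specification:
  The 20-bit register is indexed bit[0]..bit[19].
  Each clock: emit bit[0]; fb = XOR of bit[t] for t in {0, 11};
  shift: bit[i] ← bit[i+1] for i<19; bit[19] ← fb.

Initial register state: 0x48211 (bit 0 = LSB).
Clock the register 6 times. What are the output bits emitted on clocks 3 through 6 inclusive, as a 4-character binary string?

0010

reg_0 = 0x48211
clock 1: out=1, reg = 0xA4108
clock 2: out=0, reg = 0x52084
clock 3: out=0, reg = 0x29042
clock 4: out=0, reg = 0x14821
clock 5: out=1, reg = 0x0A410
clock 6: out=0, reg = 0x05208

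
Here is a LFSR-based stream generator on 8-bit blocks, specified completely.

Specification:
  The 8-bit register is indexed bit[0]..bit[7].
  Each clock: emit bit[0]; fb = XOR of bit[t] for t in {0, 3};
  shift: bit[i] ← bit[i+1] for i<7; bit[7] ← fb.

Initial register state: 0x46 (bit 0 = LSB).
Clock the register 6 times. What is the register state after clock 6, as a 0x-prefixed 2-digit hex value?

0x39

reg_0 = 0x46
clock 1: out=0, reg = 0x23
clock 2: out=1, reg = 0x91
clock 3: out=1, reg = 0xC8
clock 4: out=0, reg = 0xE4
clock 5: out=0, reg = 0x72
clock 6: out=0, reg = 0x39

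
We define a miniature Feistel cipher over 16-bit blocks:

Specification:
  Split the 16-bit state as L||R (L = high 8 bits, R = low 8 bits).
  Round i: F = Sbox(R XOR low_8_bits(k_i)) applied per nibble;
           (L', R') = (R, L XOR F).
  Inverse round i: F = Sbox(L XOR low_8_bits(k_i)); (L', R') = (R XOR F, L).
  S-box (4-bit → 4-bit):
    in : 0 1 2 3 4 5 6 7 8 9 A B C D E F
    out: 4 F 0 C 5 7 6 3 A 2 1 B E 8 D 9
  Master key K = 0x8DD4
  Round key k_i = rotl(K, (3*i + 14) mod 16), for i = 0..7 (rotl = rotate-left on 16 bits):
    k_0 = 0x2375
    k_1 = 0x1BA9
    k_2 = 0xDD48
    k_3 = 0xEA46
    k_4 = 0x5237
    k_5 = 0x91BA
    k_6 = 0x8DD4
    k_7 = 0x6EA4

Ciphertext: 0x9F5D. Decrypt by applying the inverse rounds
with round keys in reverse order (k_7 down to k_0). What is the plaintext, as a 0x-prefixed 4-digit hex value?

0x273D

s_0 = ciphertext = 0x9F5D
s_1 = InvRound(s_0, k_7) = 0x969F
s_2 = InvRound(s_1, k_6) = 0xCF96
s_3 = InvRound(s_2, k_5) = 0xA1CF
s_4 = InvRound(s_3, k_4) = 0xE9A1
s_5 = InvRound(s_4, k_3) = 0xB8E9
s_6 = InvRound(s_5, k_2) = 0x7DB8
s_7 = InvRound(s_6, k_1) = 0x3D7D
s_8 = InvRound(s_7, k_0) = 0x273D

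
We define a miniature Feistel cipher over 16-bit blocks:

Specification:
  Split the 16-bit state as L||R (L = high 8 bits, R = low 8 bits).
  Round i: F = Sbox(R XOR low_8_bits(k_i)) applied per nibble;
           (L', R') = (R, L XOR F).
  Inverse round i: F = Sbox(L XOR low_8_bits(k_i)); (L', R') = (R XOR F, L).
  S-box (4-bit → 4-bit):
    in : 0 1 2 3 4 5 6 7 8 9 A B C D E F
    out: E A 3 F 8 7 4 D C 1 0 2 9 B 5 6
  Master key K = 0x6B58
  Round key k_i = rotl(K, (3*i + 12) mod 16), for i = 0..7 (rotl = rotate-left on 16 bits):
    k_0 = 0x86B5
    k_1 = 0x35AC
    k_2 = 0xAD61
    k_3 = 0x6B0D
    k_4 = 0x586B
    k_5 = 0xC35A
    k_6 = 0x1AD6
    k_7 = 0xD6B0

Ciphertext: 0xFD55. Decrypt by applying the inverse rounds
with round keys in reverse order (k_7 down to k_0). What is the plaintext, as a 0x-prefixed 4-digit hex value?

0xDDED

s_0 = ciphertext = 0xFD55
s_1 = InvRound(s_0, k_7) = 0xDEFD
s_2 = InvRound(s_1, k_6) = 0x11DE
s_3 = InvRound(s_2, k_5) = 0x5C11
s_4 = InvRound(s_3, k_4) = 0xEC5C
s_5 = InvRound(s_4, k_3) = 0x06EC
s_6 = InvRound(s_5, k_2) = 0xA106
s_7 = InvRound(s_6, k_1) = 0xEDA1
s_8 = InvRound(s_7, k_0) = 0xDDED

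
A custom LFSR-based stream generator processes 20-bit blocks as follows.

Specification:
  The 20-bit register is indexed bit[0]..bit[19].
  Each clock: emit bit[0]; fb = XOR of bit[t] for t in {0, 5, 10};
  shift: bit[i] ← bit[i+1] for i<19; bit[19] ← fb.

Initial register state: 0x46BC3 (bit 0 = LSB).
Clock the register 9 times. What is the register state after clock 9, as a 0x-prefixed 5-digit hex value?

0xC3A35

reg_0 = 0x46BC3
clock 1: out=1, reg = 0xA35E1
clock 2: out=1, reg = 0xD1AF0
clock 3: out=0, reg = 0xE8D78
clock 4: out=0, reg = 0x746BC
clock 5: out=0, reg = 0x3A35E
clock 6: out=0, reg = 0x1D1AF
clock 7: out=1, reg = 0x0E8D7
clock 8: out=1, reg = 0x8746B
clock 9: out=1, reg = 0xC3A35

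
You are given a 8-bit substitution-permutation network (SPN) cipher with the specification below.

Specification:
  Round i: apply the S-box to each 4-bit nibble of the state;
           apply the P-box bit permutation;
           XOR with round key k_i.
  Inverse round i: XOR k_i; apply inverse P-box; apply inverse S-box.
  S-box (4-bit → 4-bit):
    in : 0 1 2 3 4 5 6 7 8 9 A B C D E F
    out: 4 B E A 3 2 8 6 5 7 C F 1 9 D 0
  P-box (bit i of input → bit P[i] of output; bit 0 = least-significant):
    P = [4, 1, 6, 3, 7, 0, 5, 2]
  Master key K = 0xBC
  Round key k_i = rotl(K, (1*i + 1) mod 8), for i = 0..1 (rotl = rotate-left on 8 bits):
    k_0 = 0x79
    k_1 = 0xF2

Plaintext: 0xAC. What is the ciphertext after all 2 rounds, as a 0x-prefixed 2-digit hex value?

0x6B

s_0 = plaintext = 0xAC
s_1 = Round(s_0, k_0) = 0x4D
s_2 = Round(s_1, k_1) = 0x6B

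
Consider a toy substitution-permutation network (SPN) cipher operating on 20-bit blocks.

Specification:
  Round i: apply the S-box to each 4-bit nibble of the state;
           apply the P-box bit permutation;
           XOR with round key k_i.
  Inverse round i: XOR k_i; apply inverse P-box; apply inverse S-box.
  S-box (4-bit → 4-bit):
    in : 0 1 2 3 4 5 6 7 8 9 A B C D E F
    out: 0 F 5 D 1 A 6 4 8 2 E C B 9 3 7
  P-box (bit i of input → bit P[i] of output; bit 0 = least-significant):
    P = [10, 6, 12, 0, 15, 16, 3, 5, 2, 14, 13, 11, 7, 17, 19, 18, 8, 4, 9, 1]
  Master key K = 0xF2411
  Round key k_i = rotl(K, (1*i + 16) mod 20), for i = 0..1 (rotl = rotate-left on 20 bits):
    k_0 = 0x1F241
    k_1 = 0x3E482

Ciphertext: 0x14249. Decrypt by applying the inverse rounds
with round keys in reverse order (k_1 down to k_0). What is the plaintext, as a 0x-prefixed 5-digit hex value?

s_0 = ciphertext = 0x14249
s_1 = InvRound(s_0, k_1) = 0xBE72C
s_2 = InvRound(s_1, k_0) = 0x464B1

0x464B1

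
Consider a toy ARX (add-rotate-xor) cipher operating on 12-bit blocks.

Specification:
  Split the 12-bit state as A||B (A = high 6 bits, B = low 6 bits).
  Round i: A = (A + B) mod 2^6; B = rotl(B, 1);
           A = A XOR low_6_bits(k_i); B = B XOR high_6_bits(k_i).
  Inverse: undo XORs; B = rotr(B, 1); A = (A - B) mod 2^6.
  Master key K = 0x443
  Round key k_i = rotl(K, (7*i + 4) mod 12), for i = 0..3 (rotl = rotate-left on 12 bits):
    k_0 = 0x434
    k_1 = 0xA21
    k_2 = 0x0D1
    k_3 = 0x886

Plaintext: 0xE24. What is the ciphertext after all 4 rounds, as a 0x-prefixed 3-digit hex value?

0x90D

s_0 = plaintext = 0xE24
s_1 = Round(s_0, k_0) = 0xA19
s_2 = Round(s_1, k_1) = 0x81A
s_3 = Round(s_2, k_2) = 0xAF7
s_4 = Round(s_3, k_3) = 0x90D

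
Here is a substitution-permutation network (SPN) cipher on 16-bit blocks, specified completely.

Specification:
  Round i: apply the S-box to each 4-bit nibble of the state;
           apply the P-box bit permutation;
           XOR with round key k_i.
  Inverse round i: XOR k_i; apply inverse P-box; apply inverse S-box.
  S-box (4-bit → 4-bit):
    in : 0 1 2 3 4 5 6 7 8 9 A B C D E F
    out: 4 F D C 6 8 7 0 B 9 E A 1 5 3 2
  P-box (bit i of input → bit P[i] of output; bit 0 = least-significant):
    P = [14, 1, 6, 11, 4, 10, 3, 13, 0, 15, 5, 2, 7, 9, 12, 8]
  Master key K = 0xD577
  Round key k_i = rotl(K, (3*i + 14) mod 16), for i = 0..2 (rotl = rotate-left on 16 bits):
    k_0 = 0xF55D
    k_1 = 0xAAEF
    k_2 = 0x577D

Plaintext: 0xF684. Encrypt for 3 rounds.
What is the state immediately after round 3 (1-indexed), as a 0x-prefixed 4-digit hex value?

0x9FA3

s_0 = plaintext = 0xF684
s_1 = Round(s_0, k_0) = 0x532E
s_2 = Round(s_1, k_1) = 0xCBD1
s_3 = Round(s_2, k_2) = 0x9FA3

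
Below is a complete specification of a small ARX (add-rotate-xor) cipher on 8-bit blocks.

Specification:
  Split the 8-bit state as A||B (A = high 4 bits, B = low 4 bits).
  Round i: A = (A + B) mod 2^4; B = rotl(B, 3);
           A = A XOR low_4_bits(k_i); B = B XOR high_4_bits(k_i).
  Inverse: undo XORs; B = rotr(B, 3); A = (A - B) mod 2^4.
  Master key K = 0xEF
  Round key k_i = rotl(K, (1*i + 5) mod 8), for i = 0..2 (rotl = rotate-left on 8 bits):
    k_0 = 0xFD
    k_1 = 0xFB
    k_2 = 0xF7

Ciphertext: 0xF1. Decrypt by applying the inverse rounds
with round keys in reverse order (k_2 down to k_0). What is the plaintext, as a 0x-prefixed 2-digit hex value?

s_0 = ciphertext = 0xF1
s_1 = InvRound(s_0, k_2) = 0xBD
s_2 = InvRound(s_1, k_1) = 0xC4
s_3 = InvRound(s_2, k_0) = 0xA7

0xA7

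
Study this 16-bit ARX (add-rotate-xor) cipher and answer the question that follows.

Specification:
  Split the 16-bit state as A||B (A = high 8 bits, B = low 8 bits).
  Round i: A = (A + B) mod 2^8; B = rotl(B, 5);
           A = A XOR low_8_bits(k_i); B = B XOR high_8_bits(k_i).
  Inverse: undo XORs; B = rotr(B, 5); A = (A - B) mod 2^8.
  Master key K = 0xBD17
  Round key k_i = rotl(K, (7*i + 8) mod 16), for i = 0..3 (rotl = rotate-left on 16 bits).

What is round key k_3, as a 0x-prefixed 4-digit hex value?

0xF7A2

K = 0xBD17
k_0 = rotl(K, (7*0+8) mod 16) = rotl(K, 8) = 0x17BD
k_1 = rotl(K, (7*1+8) mod 16) = rotl(K, 15) = 0xDE8B
k_2 = rotl(K, (7*2+8) mod 16) = rotl(K, 6) = 0x45EF
k_3 = rotl(K, (7*3+8) mod 16) = rotl(K, 13) = 0xF7A2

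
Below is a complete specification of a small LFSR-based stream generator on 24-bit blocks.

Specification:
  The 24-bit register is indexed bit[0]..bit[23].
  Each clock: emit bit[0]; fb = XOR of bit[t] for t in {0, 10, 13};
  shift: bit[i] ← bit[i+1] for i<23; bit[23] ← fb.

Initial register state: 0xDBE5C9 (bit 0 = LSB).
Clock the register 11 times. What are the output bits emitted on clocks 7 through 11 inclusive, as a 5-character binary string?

11101

reg_0 = 0xDBE5C9
clock 1: out=1, reg = 0xEDF2E4
clock 2: out=0, reg = 0xF6F972
clock 3: out=0, reg = 0xFB7CB9
clock 4: out=1, reg = 0xFDBE5C
clock 5: out=0, reg = 0x7EDF2E
clock 6: out=0, reg = 0xBF6F97
clock 7: out=1, reg = 0xDFB7CB
clock 8: out=1, reg = 0xEFDBE5
clock 9: out=1, reg = 0xF7EDF2
clock 10: out=0, reg = 0x7BF6F9
clock 11: out=1, reg = 0xBDFB7C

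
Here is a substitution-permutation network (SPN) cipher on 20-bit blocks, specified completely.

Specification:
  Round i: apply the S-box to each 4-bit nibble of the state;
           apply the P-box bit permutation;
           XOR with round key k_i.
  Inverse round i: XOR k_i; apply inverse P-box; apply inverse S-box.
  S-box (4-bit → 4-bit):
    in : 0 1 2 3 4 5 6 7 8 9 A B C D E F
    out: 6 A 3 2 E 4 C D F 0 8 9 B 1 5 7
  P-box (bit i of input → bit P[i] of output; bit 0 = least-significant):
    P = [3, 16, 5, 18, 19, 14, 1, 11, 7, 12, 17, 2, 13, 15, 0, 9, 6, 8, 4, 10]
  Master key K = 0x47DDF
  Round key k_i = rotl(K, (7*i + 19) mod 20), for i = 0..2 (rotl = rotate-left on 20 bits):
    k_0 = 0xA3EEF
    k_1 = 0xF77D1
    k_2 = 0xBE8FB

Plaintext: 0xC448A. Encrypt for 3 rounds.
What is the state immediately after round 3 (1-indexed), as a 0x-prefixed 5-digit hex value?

s_0 = plaintext = 0xC448A
s_1 = Round(s_0, k_0) = 0x4E1A8
s_2 = Round(s_1, k_1) = 0xA4AEC
s_3 = Round(s_2, k_2) = 0x66EF4

0x66EF4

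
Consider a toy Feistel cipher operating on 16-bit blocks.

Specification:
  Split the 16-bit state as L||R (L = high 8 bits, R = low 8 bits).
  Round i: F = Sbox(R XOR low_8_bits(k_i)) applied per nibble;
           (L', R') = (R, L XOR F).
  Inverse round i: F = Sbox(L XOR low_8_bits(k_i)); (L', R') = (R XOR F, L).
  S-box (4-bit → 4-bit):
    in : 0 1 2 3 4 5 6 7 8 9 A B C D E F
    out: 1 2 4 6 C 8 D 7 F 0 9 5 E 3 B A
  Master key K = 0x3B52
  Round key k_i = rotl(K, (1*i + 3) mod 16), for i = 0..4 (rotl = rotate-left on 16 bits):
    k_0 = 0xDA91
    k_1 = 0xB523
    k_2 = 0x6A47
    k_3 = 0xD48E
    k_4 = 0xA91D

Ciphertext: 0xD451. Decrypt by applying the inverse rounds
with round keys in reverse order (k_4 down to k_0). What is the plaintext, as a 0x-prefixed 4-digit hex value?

0xD4DA

s_0 = ciphertext = 0xD451
s_1 = InvRound(s_0, k_4) = 0xB1D4
s_2 = InvRound(s_1, k_3) = 0xBEB1
s_3 = InvRound(s_2, k_2) = 0x11BE
s_4 = InvRound(s_3, k_1) = 0xDA11
s_5 = InvRound(s_4, k_0) = 0xD4DA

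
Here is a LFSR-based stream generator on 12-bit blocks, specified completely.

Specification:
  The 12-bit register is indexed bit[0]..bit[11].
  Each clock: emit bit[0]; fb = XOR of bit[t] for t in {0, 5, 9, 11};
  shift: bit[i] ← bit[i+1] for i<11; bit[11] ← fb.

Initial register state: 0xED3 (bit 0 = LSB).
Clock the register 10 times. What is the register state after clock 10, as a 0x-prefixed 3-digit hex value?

reg_0 = 0xED3
clock 1: out=1, reg = 0xF69
clock 2: out=1, reg = 0x7B4
clock 3: out=0, reg = 0x3DA
clock 4: out=0, reg = 0x9ED
clock 5: out=1, reg = 0xCF6
clock 6: out=0, reg = 0x67B
clock 7: out=1, reg = 0xB3D
clock 8: out=1, reg = 0x59E
clock 9: out=0, reg = 0x2CF
clock 10: out=1, reg = 0x167

0x167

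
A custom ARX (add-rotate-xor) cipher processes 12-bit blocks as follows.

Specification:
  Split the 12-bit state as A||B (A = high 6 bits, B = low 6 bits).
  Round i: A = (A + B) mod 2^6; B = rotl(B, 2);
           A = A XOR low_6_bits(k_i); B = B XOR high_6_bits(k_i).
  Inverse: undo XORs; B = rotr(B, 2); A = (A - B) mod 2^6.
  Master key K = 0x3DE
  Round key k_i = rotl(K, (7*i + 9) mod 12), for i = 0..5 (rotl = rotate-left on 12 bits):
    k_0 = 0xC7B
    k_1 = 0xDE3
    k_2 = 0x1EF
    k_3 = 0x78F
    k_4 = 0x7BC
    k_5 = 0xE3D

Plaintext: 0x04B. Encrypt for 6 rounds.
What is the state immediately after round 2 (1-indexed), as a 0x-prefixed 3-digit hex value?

0xDC2

s_0 = plaintext = 0x04B
s_1 = Round(s_0, k_0) = 0xDDD
s_2 = Round(s_1, k_1) = 0xDC2
s_3 = Round(s_2, k_2) = 0x58F
s_4 = Round(s_3, k_3) = 0xAA2
s_5 = Round(s_4, k_4) = 0xC14
s_6 = Round(s_5, k_5) = 0xE69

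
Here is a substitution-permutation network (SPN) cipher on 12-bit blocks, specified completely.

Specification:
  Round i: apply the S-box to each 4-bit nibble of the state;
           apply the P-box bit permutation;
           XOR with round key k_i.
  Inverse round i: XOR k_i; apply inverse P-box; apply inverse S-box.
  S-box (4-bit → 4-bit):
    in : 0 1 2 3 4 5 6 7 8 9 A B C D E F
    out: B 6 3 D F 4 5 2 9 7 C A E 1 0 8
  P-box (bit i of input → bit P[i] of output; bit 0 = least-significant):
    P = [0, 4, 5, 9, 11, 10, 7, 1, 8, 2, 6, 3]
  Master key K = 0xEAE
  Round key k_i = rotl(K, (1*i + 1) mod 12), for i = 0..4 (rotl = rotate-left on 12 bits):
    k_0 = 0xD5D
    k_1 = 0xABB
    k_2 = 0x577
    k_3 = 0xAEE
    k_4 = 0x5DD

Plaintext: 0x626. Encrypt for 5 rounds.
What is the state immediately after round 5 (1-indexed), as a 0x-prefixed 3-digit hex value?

0x375

s_0 = plaintext = 0x626
s_1 = Round(s_0, k_0) = 0x03C
s_2 = Round(s_1, k_1) = 0x105
s_3 = Round(s_2, k_2) = 0x911
s_4 = Round(s_3, k_3) = 0xF1A
s_5 = Round(s_4, k_4) = 0x375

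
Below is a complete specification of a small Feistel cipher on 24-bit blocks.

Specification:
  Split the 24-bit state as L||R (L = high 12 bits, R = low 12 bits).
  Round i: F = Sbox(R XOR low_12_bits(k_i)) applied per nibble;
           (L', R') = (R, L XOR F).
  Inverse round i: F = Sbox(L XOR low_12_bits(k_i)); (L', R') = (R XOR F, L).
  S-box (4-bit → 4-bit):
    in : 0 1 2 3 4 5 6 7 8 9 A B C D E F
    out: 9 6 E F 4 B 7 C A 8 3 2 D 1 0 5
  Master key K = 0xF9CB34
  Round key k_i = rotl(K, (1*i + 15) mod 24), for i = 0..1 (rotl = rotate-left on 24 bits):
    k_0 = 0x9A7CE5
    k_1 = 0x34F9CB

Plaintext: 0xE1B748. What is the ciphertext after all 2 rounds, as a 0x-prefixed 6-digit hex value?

0xC2AC4E

s_0 = plaintext = 0xE1B748
s_1 = Round(s_0, k_0) = 0x748C2A
s_2 = Round(s_1, k_1) = 0xC2AC4E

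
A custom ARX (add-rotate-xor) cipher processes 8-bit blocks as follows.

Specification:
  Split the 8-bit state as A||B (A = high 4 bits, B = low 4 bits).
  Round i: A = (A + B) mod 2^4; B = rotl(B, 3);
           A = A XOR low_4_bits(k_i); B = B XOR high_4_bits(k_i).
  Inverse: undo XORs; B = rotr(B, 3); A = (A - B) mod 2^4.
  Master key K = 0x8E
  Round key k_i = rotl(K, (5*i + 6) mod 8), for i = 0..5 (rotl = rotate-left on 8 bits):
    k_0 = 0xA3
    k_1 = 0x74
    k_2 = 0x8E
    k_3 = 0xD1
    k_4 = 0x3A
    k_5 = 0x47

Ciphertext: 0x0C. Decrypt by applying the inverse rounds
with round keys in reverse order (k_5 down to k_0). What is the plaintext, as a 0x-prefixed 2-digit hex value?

s_0 = ciphertext = 0x0C
s_1 = InvRound(s_0, k_5) = 0x61
s_2 = InvRound(s_1, k_4) = 0x84
s_3 = InvRound(s_2, k_3) = 0x63
s_4 = InvRound(s_3, k_2) = 0x17
s_5 = InvRound(s_4, k_1) = 0x50
s_6 = InvRound(s_5, k_0) = 0x15

0x15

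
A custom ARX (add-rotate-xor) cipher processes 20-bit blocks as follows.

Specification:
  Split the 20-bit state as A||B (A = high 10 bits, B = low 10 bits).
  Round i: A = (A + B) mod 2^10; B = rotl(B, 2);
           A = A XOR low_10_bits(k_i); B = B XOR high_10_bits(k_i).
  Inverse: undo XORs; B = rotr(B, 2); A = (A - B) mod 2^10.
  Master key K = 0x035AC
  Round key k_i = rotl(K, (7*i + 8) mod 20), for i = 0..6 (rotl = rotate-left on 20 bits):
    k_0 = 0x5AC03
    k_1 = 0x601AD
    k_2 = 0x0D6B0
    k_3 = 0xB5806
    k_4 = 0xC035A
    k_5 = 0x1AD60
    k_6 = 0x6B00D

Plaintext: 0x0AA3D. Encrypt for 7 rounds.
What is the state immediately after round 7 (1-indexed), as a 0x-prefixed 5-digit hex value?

s_0 = plaintext = 0x0AA3D
s_1 = Round(s_0, k_0) = 0x9919D
s_2 = Round(s_1, k_1) = 0x6B3F5
s_3 = Round(s_2, k_2) = 0xC47E2
s_4 = Round(s_3, k_3) = 0xBD55D
s_5 = Round(s_4, k_4) = 0xC2275
s_6 = Round(s_5, k_5) = 0x075BD
s_7 = Round(s_6, k_6) = 0x75F59

0x75F59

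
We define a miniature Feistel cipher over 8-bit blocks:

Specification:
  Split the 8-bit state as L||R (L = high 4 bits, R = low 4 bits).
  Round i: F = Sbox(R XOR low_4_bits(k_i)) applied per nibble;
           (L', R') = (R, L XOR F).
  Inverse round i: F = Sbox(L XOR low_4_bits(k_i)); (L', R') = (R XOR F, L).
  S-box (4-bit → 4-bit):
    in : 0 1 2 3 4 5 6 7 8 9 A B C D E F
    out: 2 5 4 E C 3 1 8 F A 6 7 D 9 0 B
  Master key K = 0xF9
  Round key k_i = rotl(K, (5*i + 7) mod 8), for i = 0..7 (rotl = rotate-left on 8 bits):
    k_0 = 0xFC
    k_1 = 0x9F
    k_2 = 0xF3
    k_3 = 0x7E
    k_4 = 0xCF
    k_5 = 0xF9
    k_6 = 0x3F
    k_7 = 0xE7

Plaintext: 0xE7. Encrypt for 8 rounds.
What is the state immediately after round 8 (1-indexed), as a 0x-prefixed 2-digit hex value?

s_0 = plaintext = 0xE7
s_1 = Round(s_0, k_0) = 0x79
s_2 = Round(s_1, k_1) = 0x96
s_3 = Round(s_2, k_2) = 0x6A
s_4 = Round(s_3, k_3) = 0xAA
s_5 = Round(s_4, k_4) = 0xA9
s_6 = Round(s_5, k_5) = 0x98
s_7 = Round(s_6, k_6) = 0x81
s_8 = Round(s_7, k_7) = 0x19

0x19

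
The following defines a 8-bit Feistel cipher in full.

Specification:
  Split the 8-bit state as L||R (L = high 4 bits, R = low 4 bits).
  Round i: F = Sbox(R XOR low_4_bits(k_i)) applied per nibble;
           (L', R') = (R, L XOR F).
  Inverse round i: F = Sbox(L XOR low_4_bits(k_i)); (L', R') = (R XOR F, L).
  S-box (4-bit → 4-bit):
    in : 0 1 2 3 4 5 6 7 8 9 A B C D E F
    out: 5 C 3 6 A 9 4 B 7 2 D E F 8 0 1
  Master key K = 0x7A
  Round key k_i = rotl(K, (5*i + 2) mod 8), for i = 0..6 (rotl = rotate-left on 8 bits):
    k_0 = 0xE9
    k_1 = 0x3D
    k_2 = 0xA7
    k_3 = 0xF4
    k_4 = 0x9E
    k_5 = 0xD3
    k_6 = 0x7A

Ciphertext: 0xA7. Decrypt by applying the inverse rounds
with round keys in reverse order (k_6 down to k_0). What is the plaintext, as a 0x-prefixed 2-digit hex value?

s_0 = ciphertext = 0xA7
s_1 = InvRound(s_0, k_6) = 0x2A
s_2 = InvRound(s_1, k_5) = 0x62
s_3 = InvRound(s_2, k_4) = 0x56
s_4 = InvRound(s_3, k_3) = 0xA5
s_5 = InvRound(s_4, k_2) = 0xDA
s_6 = InvRound(s_5, k_1) = 0xFD
s_7 = InvRound(s_6, k_0) = 0x9F

0x9F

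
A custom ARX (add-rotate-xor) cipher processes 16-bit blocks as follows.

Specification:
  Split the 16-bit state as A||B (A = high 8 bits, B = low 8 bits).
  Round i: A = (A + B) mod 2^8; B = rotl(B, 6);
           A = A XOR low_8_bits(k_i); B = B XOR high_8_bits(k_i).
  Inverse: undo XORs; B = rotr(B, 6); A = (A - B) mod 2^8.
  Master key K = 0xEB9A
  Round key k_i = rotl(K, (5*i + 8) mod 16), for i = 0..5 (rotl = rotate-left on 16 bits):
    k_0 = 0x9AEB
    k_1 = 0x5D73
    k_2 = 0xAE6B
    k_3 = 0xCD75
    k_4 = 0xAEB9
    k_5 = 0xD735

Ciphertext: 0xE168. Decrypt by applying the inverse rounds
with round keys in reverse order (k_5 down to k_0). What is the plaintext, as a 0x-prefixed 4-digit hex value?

0x7498

s_0 = ciphertext = 0xE168
s_1 = InvRound(s_0, k_5) = 0xD6FE
s_2 = InvRound(s_1, k_4) = 0x2E41
s_3 = InvRound(s_2, k_3) = 0x2932
s_4 = InvRound(s_3, k_2) = 0xD072
s_5 = InvRound(s_4, k_1) = 0xE7BC
s_6 = InvRound(s_5, k_0) = 0x7498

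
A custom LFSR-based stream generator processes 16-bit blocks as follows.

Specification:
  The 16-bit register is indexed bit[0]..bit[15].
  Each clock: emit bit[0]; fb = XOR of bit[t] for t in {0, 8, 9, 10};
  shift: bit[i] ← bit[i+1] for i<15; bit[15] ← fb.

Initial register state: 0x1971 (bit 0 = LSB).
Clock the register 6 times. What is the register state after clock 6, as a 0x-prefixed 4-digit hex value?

0x8865

reg_0 = 0x1971
clock 1: out=1, reg = 0x0CB8
clock 2: out=0, reg = 0x865C
clock 3: out=0, reg = 0x432E
clock 4: out=0, reg = 0x2197
clock 5: out=1, reg = 0x10CB
clock 6: out=1, reg = 0x8865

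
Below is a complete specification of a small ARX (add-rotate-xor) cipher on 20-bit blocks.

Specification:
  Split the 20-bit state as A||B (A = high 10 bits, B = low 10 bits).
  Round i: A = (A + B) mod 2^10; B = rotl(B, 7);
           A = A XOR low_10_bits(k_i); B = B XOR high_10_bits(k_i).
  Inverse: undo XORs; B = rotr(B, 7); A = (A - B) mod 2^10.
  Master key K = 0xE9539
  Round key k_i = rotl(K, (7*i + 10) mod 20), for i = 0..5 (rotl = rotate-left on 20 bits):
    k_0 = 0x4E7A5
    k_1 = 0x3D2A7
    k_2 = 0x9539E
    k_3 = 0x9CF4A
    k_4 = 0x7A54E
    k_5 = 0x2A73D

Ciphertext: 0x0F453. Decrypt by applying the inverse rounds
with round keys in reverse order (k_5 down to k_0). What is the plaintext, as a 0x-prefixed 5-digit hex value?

s_0 = ciphertext = 0x0F453
s_1 = InvRound(s_0, k_5) = 0xCBFD1
s_2 = InvRound(s_1, k_4) = 0x275C4
s_3 = InvRound(s_2, k_3) = 0x861BF
s_4 = InvRound(s_3, k_2) = 0x89F5F
s_5 = InvRound(s_4, k_1) = 0xC855F
s_6 = InvRound(s_5, k_0) = 0x55330

0x55330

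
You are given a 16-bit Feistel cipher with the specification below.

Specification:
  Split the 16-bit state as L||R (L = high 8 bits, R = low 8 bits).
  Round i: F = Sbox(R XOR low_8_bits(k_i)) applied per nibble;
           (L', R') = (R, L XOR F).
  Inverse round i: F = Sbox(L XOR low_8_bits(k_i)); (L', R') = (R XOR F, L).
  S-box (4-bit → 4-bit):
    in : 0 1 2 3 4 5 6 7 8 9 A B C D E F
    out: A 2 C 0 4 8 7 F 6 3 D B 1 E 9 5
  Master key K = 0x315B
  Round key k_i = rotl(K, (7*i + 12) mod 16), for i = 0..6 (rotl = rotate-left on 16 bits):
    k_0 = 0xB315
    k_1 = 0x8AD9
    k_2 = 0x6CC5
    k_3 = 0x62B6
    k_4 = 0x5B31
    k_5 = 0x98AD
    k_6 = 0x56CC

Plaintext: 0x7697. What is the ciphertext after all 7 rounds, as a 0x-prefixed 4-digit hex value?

0x1076

s_0 = plaintext = 0x7697
s_1 = Round(s_0, k_0) = 0x971A
s_2 = Round(s_1, k_1) = 0x1A87
s_3 = Round(s_2, k_2) = 0x8756
s_4 = Round(s_3, k_3) = 0x561D
s_5 = Round(s_4, k_4) = 0x1D97
s_6 = Round(s_5, k_5) = 0x9710
s_7 = Round(s_6, k_6) = 0x1076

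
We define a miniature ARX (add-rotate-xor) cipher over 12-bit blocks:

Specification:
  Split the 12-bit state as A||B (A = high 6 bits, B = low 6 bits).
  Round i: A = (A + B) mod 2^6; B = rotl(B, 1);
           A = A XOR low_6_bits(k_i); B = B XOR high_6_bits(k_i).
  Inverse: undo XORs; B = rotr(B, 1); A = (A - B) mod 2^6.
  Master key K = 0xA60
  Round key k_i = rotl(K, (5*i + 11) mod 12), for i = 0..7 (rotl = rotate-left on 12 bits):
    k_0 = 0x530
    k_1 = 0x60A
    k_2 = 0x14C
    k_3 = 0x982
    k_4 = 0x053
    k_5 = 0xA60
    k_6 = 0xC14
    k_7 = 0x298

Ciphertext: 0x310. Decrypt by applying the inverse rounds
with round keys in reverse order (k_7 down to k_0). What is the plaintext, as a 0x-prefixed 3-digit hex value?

s_0 = ciphertext = 0x310
s_1 = InvRound(s_0, k_7) = 0x1CD
s_2 = InvRound(s_1, k_6) = 0x57E
s_3 = InvRound(s_2, k_5) = 0x2AB
s_4 = InvRound(s_3, k_4) = 0x115
s_5 = InvRound(s_4, k_3) = 0x379
s_6 = InvRound(s_5, k_2) = 0x8DE
s_7 = InvRound(s_6, k_1) = 0x983
s_8 = InvRound(s_7, k_0) = 0xAEB

0xAEB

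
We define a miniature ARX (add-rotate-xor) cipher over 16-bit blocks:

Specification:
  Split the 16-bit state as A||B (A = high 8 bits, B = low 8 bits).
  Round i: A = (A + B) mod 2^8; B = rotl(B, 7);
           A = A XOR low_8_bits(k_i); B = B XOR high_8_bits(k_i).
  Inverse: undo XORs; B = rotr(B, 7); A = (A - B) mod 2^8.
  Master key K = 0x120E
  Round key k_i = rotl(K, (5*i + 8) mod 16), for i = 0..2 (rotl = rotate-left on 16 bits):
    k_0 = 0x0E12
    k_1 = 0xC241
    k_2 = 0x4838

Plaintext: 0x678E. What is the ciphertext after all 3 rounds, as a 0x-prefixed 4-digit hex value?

0xEF7B

s_0 = plaintext = 0x678E
s_1 = Round(s_0, k_0) = 0xE749
s_2 = Round(s_1, k_1) = 0x7166
s_3 = Round(s_2, k_2) = 0xEF7B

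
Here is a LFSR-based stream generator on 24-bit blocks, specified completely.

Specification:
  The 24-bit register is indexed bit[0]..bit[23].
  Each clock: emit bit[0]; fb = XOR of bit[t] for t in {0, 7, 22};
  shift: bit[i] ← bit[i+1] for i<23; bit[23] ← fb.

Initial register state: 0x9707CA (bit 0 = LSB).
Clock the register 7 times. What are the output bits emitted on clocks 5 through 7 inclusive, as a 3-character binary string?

001

reg_0 = 0x9707CA
clock 1: out=0, reg = 0xCB83E5
clock 2: out=1, reg = 0xE5C1F2
clock 3: out=0, reg = 0x72E0F9
clock 4: out=1, reg = 0xB9707C
clock 5: out=0, reg = 0x5CB83E
clock 6: out=0, reg = 0xAE5C1F
clock 7: out=1, reg = 0xD72E0F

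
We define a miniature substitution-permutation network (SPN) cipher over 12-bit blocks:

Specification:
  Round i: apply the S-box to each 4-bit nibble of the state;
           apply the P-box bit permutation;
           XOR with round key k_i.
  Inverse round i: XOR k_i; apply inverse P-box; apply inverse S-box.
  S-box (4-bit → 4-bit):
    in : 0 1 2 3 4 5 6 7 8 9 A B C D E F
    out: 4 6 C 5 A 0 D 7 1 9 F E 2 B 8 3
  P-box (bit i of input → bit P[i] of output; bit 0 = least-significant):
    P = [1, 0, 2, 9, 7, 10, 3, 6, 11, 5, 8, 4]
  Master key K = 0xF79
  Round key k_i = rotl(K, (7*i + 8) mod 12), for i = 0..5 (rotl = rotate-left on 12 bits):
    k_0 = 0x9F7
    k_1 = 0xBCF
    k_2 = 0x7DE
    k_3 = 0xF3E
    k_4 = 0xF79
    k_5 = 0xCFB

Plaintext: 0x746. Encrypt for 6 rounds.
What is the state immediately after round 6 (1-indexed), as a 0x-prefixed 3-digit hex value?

s_0 = plaintext = 0x746
s_1 = Round(s_0, k_0) = 0x691
s_2 = Round(s_1, k_1) = 0x21A
s_3 = Round(s_2, k_2) = 0x0C1
s_4 = Round(s_3, k_3) = 0xA3B
s_5 = Round(s_4, k_4) = 0x4C4
s_6 = Round(s_5, k_5) = 0xACA

0xACA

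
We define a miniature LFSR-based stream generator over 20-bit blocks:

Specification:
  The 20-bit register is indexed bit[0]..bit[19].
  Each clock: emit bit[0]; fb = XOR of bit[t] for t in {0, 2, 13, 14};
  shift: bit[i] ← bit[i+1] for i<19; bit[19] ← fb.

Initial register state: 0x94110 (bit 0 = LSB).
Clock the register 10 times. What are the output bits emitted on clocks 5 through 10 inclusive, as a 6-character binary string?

100010

reg_0 = 0x94110
clock 1: out=0, reg = 0xCA088
clock 2: out=0, reg = 0xE5044
clock 3: out=0, reg = 0x72822
clock 4: out=0, reg = 0xB9411
clock 5: out=1, reg = 0xDCA08
clock 6: out=0, reg = 0xEE504
clock 7: out=0, reg = 0xF7282
clock 8: out=0, reg = 0x7B941
clock 9: out=1, reg = 0x3DCA0
clock 10: out=0, reg = 0x9EE50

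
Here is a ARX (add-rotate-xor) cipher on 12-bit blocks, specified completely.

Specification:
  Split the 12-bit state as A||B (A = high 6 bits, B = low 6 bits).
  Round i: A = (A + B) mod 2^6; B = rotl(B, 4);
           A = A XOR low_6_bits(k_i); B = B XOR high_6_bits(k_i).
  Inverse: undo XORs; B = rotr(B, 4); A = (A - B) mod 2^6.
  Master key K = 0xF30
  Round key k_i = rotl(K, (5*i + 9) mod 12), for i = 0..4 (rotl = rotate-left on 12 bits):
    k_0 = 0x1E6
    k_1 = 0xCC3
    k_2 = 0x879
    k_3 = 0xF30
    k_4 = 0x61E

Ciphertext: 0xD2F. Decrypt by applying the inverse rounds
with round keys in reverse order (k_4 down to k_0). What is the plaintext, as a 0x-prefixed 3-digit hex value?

0xE0F

s_0 = ciphertext = 0xD2F
s_1 = InvRound(s_0, k_4) = 0x2DF
s_2 = InvRound(s_1, k_3) = 0xB4E
s_3 = InvRound(s_2, k_2) = 0x5BE
s_4 = InvRound(s_3, k_1) = 0x874
s_5 = InvRound(s_4, k_0) = 0xE0F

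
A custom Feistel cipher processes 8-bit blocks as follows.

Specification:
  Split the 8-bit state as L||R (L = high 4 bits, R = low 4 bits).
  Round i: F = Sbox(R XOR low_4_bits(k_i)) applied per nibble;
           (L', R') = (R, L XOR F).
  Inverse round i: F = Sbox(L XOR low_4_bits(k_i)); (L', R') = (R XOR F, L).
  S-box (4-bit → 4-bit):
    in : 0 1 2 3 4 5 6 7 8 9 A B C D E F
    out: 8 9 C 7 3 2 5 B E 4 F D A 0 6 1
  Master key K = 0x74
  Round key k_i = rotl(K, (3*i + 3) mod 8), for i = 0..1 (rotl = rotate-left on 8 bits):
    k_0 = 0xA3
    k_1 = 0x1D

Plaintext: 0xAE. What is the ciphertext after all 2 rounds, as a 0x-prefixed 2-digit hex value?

s_0 = plaintext = 0xAE
s_1 = Round(s_0, k_0) = 0xEA
s_2 = Round(s_1, k_1) = 0xA5

0xA5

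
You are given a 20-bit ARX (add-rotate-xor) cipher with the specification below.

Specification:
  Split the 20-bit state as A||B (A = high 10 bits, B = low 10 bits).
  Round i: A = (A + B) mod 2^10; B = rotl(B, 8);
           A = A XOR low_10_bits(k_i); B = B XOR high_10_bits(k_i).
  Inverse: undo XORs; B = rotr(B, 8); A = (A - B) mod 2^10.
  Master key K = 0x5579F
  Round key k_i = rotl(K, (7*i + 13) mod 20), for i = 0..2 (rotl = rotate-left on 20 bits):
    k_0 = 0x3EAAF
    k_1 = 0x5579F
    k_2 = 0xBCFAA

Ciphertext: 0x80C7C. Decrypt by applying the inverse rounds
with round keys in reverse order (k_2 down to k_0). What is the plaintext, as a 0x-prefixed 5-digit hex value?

s_0 = ciphertext = 0x80C7C
s_1 = InvRound(s_0, k_2) = 0xDAE3E
s_2 = InvRound(s_1, k_1) = 0xD15AF
s_3 = InvRound(s_2, k_0) = 0x25555

0x25555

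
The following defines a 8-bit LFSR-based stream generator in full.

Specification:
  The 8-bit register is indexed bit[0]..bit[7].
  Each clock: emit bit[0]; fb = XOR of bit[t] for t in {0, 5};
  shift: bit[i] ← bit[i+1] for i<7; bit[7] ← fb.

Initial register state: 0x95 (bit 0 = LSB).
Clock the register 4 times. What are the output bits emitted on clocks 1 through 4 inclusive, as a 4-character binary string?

reg_0 = 0x95
clock 1: out=1, reg = 0xCA
clock 2: out=0, reg = 0x65
clock 3: out=1, reg = 0x32
clock 4: out=0, reg = 0x99

1010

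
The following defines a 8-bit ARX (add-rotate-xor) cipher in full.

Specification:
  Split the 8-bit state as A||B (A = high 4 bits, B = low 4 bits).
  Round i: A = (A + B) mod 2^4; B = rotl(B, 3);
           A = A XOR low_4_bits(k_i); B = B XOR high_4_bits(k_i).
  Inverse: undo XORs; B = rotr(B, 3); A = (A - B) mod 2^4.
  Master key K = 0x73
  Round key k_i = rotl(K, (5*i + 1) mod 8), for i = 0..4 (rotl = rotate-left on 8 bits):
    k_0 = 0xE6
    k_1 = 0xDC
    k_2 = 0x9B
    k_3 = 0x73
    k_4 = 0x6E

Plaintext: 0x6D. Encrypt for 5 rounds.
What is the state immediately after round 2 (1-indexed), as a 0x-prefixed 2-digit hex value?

0x9D

s_0 = plaintext = 0x6D
s_1 = Round(s_0, k_0) = 0x50
s_2 = Round(s_1, k_1) = 0x9D
s_3 = Round(s_2, k_2) = 0xD7
s_4 = Round(s_3, k_3) = 0x7C
s_5 = Round(s_4, k_4) = 0xD0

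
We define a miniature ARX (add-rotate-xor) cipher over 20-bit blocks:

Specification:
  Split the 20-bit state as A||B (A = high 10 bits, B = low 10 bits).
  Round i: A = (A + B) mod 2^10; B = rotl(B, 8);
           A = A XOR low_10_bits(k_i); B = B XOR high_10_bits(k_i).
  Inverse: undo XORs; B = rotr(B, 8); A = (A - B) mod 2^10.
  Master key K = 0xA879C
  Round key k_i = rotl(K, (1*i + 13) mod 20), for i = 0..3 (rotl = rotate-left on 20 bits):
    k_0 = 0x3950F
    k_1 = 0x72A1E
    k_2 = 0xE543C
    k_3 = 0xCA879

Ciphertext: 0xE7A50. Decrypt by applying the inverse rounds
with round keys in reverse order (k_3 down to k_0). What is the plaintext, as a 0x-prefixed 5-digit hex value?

0x73414

s_0 = ciphertext = 0xE7A50
s_1 = InvRound(s_0, k_3) = 0x7F9E9
s_2 = InvRound(s_1, k_2) = 0xF41F2
s_3 = InvRound(s_2, k_1) = 0x3B8E0
s_4 = InvRound(s_3, k_0) = 0x73414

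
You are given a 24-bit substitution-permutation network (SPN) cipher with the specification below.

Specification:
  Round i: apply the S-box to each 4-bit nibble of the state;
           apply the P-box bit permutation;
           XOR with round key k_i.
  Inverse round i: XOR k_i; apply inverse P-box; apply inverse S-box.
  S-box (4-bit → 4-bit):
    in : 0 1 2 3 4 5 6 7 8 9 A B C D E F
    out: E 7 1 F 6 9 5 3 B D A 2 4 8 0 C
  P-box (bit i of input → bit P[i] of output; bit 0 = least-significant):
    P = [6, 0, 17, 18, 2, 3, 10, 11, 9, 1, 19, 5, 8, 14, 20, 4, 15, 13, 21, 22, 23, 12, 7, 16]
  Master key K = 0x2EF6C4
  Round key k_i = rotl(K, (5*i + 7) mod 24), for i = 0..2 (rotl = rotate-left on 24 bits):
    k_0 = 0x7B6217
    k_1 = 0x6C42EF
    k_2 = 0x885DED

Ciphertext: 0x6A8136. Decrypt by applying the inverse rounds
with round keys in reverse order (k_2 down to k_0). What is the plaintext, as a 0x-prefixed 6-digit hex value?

0x1BA4DE

s_0 = ciphertext = 0x6A8136
s_1 = InvRound(s_0, k_2) = 0x19AB01
s_2 = InvRound(s_1, k_1) = 0xF31A85
s_3 = InvRound(s_2, k_0) = 0x1BA4DE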